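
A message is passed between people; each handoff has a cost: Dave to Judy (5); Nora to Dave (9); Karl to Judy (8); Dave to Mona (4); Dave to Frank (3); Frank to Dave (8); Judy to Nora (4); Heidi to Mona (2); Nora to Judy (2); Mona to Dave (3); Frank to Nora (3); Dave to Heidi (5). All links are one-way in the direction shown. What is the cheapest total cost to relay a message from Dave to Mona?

4

Paths from Dave to Mona:
Dave → Mona: 4
Dave → Heidi → Mona: 5 + 2 = 7
Best route has total 4.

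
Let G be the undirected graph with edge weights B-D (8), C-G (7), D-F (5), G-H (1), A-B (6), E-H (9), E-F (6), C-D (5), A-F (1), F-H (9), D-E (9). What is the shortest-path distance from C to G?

Some routes from C to G:
C→D→F→E→H→G: 5 + 5 + 6 + 9 + 1 = 26
C→D→E→H→G: 5 + 9 + 9 + 1 = 24
C→D→E→F→H→G: 5 + 9 + 6 + 9 + 1 = 30
C→D→B→A→F→H→G: 5 + 8 + 6 + 1 + 9 + 1 = 30
C→G: 7
C→D→F→H→G: 5 + 5 + 9 + 1 = 20
Shortest: 7.

7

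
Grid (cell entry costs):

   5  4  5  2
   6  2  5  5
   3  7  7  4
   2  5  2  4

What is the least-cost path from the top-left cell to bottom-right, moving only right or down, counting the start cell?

27

Path (0,0) (1,0) (2,0) (3,0) (3,1) (3,2) (3,3): 5 + 6 + 3 + 2 + 5 + 2 + 4 = 27.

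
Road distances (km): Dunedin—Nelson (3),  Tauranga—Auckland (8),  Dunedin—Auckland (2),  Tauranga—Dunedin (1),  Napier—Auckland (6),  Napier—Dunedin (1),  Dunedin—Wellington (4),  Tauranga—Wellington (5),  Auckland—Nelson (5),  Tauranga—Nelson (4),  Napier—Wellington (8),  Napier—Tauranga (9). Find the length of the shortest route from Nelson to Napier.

Some routes from Nelson to Napier:
Nelson→Auckland→Dunedin→Napier: 5 + 2 + 1 = 8
Nelson→Dunedin→Auckland→Napier: 3 + 2 + 6 = 11
Nelson→Auckland→Napier: 5 + 6 = 11
Nelson→Tauranga→Dunedin→Napier: 4 + 1 + 1 = 6
Nelson→Dunedin→Napier: 3 + 1 = 4
Nelson→Tauranga→Napier: 4 + 9 = 13
Best route has total 4 km.

4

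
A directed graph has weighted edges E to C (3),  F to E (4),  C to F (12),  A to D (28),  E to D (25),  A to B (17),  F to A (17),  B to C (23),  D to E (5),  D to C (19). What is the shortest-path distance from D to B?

54

Routes from D to B:
D - C - F - A - B: 19 + 12 + 17 + 17 = 65
D - E - C - F - A - B: 5 + 3 + 12 + 17 + 17 = 54
The minimum is 54.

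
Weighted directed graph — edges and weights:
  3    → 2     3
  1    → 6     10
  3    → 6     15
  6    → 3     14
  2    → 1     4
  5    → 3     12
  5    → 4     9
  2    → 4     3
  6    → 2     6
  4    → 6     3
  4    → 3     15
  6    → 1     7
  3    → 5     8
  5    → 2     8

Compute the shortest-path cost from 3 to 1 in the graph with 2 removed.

Candidate routes:
3 -> 6 -> 1: 15 + 7 = 22
3 -> 5 -> 4 -> 6 -> 1: 8 + 9 + 3 + 7 = 27
Shortest: 22.

22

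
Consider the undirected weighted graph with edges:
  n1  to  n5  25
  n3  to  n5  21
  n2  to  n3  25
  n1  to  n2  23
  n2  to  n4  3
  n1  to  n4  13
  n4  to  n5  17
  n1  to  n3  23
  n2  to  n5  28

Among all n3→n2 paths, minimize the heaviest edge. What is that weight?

21

Checking several routes:
n3→n5→n4→n2: max(21, 17, 3) = 21
n3→n1→n2: max(23, 23) = 23
n3→n5→n4→n1→n2: max(21, 17, 13, 23) = 23
Best route has worst link 21.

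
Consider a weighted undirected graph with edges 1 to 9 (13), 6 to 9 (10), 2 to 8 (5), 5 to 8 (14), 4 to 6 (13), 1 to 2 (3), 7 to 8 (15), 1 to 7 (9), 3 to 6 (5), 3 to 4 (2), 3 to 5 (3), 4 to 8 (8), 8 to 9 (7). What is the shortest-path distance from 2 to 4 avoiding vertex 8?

33

Candidate routes:
2 → 1 → 9 → 6 → 3 → 4: 3 + 13 + 10 + 5 + 2 = 33
2 → 1 → 9 → 6 → 4: 3 + 13 + 10 + 13 = 39
Shortest: 33.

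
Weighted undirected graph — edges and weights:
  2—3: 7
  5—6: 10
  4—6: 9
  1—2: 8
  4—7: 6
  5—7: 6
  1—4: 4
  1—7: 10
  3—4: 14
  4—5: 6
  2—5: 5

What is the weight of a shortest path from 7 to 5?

A few of the 7→5 routes:
7→4→1→2→5: 6 + 4 + 8 + 5 = 23
7→5: 6
7→4→5: 6 + 6 = 12
7→1→2→5: 10 + 8 + 5 = 23
7→1→4→5: 10 + 4 + 6 = 20
Shortest: 6.

6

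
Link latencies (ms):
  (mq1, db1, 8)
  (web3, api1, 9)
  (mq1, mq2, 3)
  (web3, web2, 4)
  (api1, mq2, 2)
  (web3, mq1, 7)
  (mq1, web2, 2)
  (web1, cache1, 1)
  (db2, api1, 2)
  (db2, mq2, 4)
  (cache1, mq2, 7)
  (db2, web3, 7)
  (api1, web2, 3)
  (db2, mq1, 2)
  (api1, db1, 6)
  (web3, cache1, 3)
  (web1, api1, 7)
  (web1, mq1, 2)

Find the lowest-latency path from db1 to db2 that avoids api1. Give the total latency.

Checking several routes:
db1-mq1-web1-cache1-web3-db2: 8 + 2 + 1 + 3 + 7 = 21
db1-mq1-web1-cache1-mq2-db2: 8 + 2 + 1 + 7 + 4 = 22
db1-mq1-db2: 8 + 2 = 10
db1-mq1-mq2-db2: 8 + 3 + 4 = 15
db1-mq1-web2-web3-db2: 8 + 2 + 4 + 7 = 21
The minimum is 10 ms.

10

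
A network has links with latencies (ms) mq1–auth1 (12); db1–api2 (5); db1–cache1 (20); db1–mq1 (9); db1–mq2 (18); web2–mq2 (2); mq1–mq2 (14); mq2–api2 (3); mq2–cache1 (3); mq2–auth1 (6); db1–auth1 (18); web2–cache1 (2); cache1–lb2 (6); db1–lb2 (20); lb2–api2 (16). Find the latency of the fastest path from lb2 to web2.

A few of the lb2→web2 routes:
lb2 → cache1 → mq2 → web2: 6 + 3 + 2 = 11
lb2 → api2 → mq2 → web2: 16 + 3 + 2 = 21
lb2 → api2 → mq2 → cache1 → web2: 16 + 3 + 3 + 2 = 24
lb2 → db1 → api2 → mq2 → web2: 20 + 5 + 3 + 2 = 30
lb2 → cache1 → web2: 6 + 2 = 8
The minimum is 8 ms.

8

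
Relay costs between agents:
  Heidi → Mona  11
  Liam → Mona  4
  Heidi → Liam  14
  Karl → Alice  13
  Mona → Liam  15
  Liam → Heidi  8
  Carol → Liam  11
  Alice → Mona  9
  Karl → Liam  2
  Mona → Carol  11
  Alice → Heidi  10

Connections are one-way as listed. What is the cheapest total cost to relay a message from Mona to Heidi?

Paths from Mona to Heidi:
Mona→Liam→Heidi: 15 + 8 = 23
Mona→Carol→Liam→Heidi: 11 + 11 + 8 = 30
The minimum is 23.

23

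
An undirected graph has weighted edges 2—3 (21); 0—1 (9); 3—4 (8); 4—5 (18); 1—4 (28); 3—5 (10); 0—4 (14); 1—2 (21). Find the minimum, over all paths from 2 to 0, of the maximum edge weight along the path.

21

Comparing a few candidate routes:
2 - 3 - 5 - 4 - 0: max(21, 10, 18, 14) = 21
2 - 3 - 4 - 0: max(21, 8, 14) = 21
2 - 1 - 4 - 0: max(21, 28, 14) = 28
2 - 1 - 0: max(21, 9) = 21
Smallest bottleneck: 21.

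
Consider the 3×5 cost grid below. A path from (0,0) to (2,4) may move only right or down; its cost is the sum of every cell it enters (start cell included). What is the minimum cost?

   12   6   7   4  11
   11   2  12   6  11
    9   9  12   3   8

Cheapest: (0,0)→(0,1)→(0,2)→(0,3)→(1,3)→(2,3)→(2,4)
  12 + 6 + 7 + 4 + 6 + 3 + 8 = 46

46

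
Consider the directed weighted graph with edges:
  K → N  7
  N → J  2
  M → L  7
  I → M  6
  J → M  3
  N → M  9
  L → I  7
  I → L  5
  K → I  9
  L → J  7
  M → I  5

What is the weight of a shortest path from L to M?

10

Candidate routes:
L→I→M: 7 + 6 = 13
L→J→M: 7 + 3 = 10
The minimum is 10.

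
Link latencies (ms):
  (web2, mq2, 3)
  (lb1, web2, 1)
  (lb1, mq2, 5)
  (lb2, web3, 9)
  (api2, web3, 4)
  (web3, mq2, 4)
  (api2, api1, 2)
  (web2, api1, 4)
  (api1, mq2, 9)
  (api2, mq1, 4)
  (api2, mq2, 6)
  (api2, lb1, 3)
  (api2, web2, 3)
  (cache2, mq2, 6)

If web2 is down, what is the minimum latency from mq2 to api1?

8

Paths from mq2 to api1 avoiding web2:
mq2 -> api1: 9
mq2 -> lb1 -> api2 -> api1: 5 + 3 + 2 = 10
mq2 -> api2 -> api1: 6 + 2 = 8
mq2 -> web3 -> api2 -> api1: 4 + 4 + 2 = 10
Best route has total 8 ms.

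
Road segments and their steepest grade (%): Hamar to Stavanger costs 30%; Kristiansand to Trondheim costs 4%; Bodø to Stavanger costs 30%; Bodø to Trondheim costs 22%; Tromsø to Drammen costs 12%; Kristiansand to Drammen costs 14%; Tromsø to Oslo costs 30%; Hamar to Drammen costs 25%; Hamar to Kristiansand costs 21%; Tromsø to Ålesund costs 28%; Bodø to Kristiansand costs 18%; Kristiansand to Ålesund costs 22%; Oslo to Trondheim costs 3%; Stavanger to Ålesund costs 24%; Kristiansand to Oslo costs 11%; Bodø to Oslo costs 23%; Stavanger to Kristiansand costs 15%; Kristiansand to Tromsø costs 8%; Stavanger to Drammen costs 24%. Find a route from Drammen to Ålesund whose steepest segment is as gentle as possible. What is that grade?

22

Comparing a few candidate routes:
Drammen → Tromsø → Kristiansand → Stavanger → Ålesund: max(12, 8, 15, 24) = 24
Drammen → Kristiansand → Ålesund: max(14, 22) = 22
Drammen → Stavanger → Ålesund: max(24, 24) = 24
Drammen → Tromsø → Kristiansand → Ålesund: max(12, 8, 22) = 22
Drammen → Stavanger → Kristiansand → Ålesund: max(24, 15, 22) = 24
The minimum achievable maximum is 22%.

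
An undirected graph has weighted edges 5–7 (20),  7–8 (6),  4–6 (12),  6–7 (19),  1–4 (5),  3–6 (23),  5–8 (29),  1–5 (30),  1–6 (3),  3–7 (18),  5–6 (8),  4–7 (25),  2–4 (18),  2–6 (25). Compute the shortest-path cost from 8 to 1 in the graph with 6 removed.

Some routes from 8 to 1 avoiding 6:
8 → 7 → 5 → 1: 6 + 20 + 30 = 56
8 → 7 → 4 → 1: 6 + 25 + 5 = 36
8 → 5 → 1: 29 + 30 = 59
Shortest: 36.

36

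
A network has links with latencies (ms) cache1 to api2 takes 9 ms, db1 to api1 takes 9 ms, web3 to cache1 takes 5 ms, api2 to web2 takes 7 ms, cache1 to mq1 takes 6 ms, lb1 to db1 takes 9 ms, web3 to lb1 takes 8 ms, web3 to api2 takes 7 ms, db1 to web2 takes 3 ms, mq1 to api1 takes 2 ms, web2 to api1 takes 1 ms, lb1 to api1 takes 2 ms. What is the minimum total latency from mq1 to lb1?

Checking several routes:
mq1 - api1 - db1 - lb1: 2 + 9 + 9 = 20
mq1 - cache1 - api2 - web2 - api1 - lb1: 6 + 9 + 7 + 1 + 2 = 25
mq1 - cache1 - web3 - lb1: 6 + 5 + 8 = 19
mq1 - api1 - lb1: 2 + 2 = 4
mq1 - api1 - web2 - db1 - lb1: 2 + 1 + 3 + 9 = 15
Best route has total 4 ms.

4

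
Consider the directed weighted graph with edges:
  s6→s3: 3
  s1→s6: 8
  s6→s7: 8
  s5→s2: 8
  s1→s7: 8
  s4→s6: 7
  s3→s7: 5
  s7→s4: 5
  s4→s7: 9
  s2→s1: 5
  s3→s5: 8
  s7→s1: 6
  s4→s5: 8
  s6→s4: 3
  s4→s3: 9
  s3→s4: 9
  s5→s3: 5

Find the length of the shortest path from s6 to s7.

Some routes from s6 to s7:
s6→s4→s3→s7: 3 + 9 + 5 = 17
s6→s3→s7: 3 + 5 = 8
s6→s4→s7: 3 + 9 = 12
s6→s7: 8
s6→s3→s4→s7: 3 + 9 + 9 = 21
s6→s4→s5→s3→s7: 3 + 8 + 5 + 5 = 21
Shortest: 8.

8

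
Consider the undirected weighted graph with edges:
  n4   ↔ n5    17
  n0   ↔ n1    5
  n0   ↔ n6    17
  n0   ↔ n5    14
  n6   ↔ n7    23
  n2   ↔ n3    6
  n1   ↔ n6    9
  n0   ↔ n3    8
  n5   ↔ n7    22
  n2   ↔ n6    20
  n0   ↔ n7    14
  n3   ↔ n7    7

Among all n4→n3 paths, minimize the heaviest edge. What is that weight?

17

A few of the n4→n3 routes:
n4 - n5 - n0 - n1 - n6 - n2 - n3: max(17, 14, 5, 9, 20, 6) = 20
n4 - n5 - n0 - n6 - n2 - n3: max(17, 14, 17, 20, 6) = 20
n4 - n5 - n0 - n7 - n3: max(17, 14, 14, 7) = 17
n4 - n5 - n0 - n3: max(17, 14, 8) = 17
Smallest bottleneck: 17.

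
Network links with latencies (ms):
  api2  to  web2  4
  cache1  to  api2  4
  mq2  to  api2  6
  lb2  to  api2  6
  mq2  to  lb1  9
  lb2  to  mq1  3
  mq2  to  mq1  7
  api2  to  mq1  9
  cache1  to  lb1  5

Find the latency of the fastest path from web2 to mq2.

10

Paths from web2 to mq2:
web2 - api2 - mq1 - mq2: 4 + 9 + 7 = 20
web2 - api2 - lb2 - mq1 - mq2: 4 + 6 + 3 + 7 = 20
web2 - api2 - mq2: 4 + 6 = 10
web2 - api2 - cache1 - lb1 - mq2: 4 + 4 + 5 + 9 = 22
The minimum is 10 ms.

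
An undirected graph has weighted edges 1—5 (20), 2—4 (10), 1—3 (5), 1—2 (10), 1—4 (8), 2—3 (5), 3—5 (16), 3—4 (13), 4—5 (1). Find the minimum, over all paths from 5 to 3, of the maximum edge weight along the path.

8

Some routes from 5 to 3:
5 -> 4 -> 2 -> 1 -> 3: max(1, 10, 10, 5) = 10
5 -> 4 -> 1 -> 2 -> 3: max(1, 8, 10, 5) = 10
5 -> 4 -> 2 -> 3: max(1, 10, 5) = 10
5 -> 4 -> 1 -> 3: max(1, 8, 5) = 8
Best route has worst link 8.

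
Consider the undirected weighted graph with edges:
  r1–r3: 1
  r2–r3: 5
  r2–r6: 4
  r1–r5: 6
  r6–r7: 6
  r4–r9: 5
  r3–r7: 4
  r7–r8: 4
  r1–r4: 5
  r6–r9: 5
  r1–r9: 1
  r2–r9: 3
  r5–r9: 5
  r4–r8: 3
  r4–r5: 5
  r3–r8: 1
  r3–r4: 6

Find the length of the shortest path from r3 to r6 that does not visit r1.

Checking several routes:
r3 - r8 - r7 - r6: 1 + 4 + 6 = 11
r3 - r2 - r6: 5 + 4 = 9
r3 - r7 - r6: 4 + 6 = 10
Shortest: 9.

9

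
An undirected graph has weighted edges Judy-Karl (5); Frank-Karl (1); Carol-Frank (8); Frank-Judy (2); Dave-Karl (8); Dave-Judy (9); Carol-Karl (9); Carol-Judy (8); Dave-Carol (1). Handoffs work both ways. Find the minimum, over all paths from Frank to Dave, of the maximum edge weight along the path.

8

A few of the Frank→Dave routes:
Frank -> Judy -> Carol -> Dave: max(2, 8, 1) = 8
Frank -> Carol -> Judy -> Karl -> Dave: max(8, 8, 5, 8) = 8
Frank -> Carol -> Dave: max(8, 1) = 8
Frank -> Judy -> Karl -> Dave: max(2, 5, 8) = 8
The minimum achievable maximum is 8.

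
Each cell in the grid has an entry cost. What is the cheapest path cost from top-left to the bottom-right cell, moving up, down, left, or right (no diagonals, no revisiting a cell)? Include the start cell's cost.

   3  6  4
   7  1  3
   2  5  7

20

One optimal route is (0,0)→(0,1)→(1,1)→(1,2)→(2,2).
Its cost is 3 + 6 + 1 + 3 + 7 = 20.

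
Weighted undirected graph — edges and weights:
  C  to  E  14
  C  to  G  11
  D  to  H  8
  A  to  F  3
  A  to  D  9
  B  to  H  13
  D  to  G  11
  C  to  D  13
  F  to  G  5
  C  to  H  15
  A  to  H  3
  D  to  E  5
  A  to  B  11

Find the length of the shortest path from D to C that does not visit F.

Comparing a few candidate routes:
D -> G -> C: 11 + 11 = 22
D -> A -> H -> C: 9 + 3 + 15 = 27
D -> C: 13
D -> H -> C: 8 + 15 = 23
D -> E -> C: 5 + 14 = 19
Best route has total 13.

13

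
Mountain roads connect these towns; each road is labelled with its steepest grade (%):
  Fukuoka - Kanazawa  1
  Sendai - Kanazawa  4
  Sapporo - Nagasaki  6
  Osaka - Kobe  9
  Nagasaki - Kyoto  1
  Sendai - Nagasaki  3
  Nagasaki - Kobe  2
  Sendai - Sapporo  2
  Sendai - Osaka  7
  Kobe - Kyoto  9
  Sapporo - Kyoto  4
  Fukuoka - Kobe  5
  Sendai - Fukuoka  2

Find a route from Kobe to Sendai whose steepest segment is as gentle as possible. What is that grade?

3

A few of the Kobe→Sendai routes:
Kobe → Fukuoka → Kanazawa → Sendai: max(5, 1, 4) = 5
Kobe → Nagasaki → Sendai: max(2, 3) = 3
Kobe → Nagasaki → Kyoto → Sapporo → Sendai: max(2, 1, 4, 2) = 4
The minimum achievable maximum is 3%.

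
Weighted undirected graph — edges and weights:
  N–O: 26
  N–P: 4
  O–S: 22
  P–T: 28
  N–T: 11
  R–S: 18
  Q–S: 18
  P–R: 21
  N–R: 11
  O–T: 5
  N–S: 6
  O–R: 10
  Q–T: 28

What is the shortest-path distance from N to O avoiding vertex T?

21

Comparing a few candidate routes:
N→R→S→O: 11 + 18 + 22 = 51
N→R→O: 11 + 10 = 21
N→O: 26
N→S→R→O: 6 + 18 + 10 = 34
N→S→O: 6 + 22 = 28
N→P→R→O: 4 + 21 + 10 = 35
The minimum is 21.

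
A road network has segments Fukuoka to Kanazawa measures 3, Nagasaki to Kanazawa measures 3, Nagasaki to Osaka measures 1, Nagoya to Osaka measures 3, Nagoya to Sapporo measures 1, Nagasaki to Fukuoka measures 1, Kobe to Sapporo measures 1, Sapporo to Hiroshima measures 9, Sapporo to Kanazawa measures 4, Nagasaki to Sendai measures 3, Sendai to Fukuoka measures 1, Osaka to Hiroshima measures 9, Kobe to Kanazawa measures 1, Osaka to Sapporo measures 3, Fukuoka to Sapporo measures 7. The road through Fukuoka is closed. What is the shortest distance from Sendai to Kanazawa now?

A few of the Sendai→Kanazawa routes:
Sendai-Nagasaki-Kanazawa: 3 + 3 = 6
Sendai-Nagasaki-Osaka-Sapporo-Kanazawa: 3 + 1 + 3 + 4 = 11
Sendai-Nagasaki-Osaka-Nagoya-Sapporo-Kobe-Kanazawa: 3 + 1 + 3 + 1 + 1 + 1 = 10
Sendai-Nagasaki-Osaka-Sapporo-Kobe-Kanazawa: 3 + 1 + 3 + 1 + 1 = 9
Best route has total 6.

6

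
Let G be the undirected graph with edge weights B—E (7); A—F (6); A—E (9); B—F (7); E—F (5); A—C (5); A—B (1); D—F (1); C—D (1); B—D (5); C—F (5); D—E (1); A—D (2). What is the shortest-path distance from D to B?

Comparing a few candidate routes:
D-F-A-B: 1 + 6 + 1 = 8
D-A-B: 2 + 1 = 3
D-F-B: 1 + 7 = 8
D-E-B: 1 + 7 = 8
D-C-A-B: 1 + 5 + 1 = 7
D-B: 5
Shortest: 3.

3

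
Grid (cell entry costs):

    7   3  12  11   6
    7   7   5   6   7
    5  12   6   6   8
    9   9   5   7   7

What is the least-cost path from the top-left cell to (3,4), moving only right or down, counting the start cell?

One optimal route is (0,0) -> (0,1) -> (1,1) -> (1,2) -> (2,2) -> (3,2) -> (3,3) -> (3,4).
Its cost is 7 + 3 + 7 + 5 + 6 + 5 + 7 + 7 = 47.

47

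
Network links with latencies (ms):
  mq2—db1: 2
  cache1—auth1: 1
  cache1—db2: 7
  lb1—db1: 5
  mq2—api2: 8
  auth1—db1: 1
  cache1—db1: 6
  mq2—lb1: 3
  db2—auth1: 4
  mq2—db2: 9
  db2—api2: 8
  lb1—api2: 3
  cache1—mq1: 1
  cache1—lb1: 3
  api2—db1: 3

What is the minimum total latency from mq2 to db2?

A few of the mq2→db2 routes:
mq2 - lb1 - cache1 - auth1 - db2: 3 + 3 + 1 + 4 = 11
mq2 - db2: 9
mq2 - db1 - auth1 - db2: 2 + 1 + 4 = 7
Best route has total 7 ms.

7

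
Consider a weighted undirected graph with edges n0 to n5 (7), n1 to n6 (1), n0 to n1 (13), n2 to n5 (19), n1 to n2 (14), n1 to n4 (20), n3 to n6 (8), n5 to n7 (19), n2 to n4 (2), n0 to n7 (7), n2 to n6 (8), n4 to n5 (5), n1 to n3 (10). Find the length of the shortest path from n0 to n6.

Some routes from n0 to n6:
n0→n1→n3→n6: 13 + 10 + 8 = 31
n0→n5→n4→n2→n1→n6: 7 + 5 + 2 + 14 + 1 = 29
n0→n5→n4→n2→n6: 7 + 5 + 2 + 8 = 22
n0→n1→n6: 13 + 1 = 14
The minimum is 14.

14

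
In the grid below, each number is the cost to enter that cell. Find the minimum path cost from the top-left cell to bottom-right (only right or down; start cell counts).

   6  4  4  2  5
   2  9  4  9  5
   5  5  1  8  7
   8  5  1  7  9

36

Best path: [0,0]→[0,1]→[0,2]→[1,2]→[2,2]→[3,2]→[3,3]→[3,4]
Cost: 6 + 4 + 4 + 4 + 1 + 1 + 7 + 9 = 36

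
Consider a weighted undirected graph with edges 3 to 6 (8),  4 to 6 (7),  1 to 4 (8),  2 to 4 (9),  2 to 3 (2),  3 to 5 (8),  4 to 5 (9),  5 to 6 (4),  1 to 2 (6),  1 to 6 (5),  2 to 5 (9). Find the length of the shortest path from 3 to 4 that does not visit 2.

15

Checking several routes:
3 - 6 - 5 - 4: 8 + 4 + 9 = 21
3 - 5 - 4: 8 + 9 = 17
3 - 6 - 1 - 4: 8 + 5 + 8 = 21
3 - 5 - 6 - 4: 8 + 4 + 7 = 19
3 - 6 - 4: 8 + 7 = 15
Shortest: 15.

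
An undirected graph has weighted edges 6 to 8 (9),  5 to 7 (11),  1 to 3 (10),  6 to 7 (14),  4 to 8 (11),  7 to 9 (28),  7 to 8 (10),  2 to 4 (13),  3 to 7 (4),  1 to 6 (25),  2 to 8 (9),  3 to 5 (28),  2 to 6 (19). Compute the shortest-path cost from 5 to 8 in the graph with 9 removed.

21

Comparing a few candidate routes:
5 → 3 → 7 → 8: 28 + 4 + 10 = 42
5 → 7 → 6 → 2 → 8: 11 + 14 + 19 + 9 = 53
5 → 7 → 8: 11 + 10 = 21
5 → 7 → 6 → 8: 11 + 14 + 9 = 34
5 → 3 → 7 → 6 → 8: 28 + 4 + 14 + 9 = 55
Best route has total 21.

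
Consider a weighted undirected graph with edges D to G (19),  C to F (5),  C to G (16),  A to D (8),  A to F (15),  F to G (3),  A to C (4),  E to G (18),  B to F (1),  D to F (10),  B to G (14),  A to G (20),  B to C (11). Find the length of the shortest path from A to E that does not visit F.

38

Paths from A to E avoiding F:
A-D-G-E: 8 + 19 + 18 = 45
A-C-G-E: 4 + 16 + 18 = 38
A-C-B-G-E: 4 + 11 + 14 + 18 = 47
A-G-E: 20 + 18 = 38
Shortest: 38.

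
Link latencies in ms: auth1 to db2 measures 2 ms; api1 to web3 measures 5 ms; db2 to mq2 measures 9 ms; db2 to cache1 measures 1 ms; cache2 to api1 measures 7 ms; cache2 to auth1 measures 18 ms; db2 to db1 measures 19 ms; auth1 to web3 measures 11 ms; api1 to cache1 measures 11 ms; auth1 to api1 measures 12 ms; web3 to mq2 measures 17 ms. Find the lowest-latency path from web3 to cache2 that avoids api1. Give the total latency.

29

Paths from web3 to cache2 avoiding api1:
web3 -> mq2 -> db2 -> auth1 -> cache2: 17 + 9 + 2 + 18 = 46
web3 -> auth1 -> cache2: 11 + 18 = 29
Best route has total 29 ms.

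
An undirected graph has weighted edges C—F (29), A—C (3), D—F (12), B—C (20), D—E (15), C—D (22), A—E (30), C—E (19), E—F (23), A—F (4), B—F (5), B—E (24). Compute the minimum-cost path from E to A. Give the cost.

Comparing a few candidate routes:
E-A: 30
E-C-A: 19 + 3 = 22
E-F-A: 23 + 4 = 27
Shortest: 22.

22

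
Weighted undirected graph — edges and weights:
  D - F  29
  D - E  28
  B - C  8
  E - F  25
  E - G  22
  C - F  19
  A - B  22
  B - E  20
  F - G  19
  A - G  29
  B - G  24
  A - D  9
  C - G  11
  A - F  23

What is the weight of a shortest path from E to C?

28

Some routes from E to C:
E-G-B-C: 22 + 24 + 8 = 54
E-B-C: 20 + 8 = 28
E-F-C: 25 + 19 = 44
E-G-C: 22 + 11 = 33
Best route has total 28.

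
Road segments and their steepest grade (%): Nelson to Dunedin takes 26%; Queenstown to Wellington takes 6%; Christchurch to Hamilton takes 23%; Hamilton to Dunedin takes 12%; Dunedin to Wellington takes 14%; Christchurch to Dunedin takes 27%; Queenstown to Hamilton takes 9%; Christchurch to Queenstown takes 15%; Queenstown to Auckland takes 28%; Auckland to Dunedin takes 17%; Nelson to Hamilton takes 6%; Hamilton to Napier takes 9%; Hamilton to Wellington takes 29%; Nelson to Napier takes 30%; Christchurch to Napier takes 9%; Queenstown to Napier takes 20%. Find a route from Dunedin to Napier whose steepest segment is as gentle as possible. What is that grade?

A few of the Dunedin→Napier routes:
Dunedin -> Hamilton -> Queenstown -> Napier: max(12, 9, 20) = 20
Dunedin -> Hamilton -> Queenstown -> Christchurch -> Napier: max(12, 9, 15, 9) = 15
Dunedin -> Hamilton -> Napier: max(12, 9) = 12
Dunedin -> Wellington -> Queenstown -> Christchurch -> Napier: max(14, 6, 15, 9) = 15
Dunedin -> Wellington -> Queenstown -> Hamilton -> Napier: max(14, 6, 9, 9) = 14
The minimum achievable maximum is 12%.

12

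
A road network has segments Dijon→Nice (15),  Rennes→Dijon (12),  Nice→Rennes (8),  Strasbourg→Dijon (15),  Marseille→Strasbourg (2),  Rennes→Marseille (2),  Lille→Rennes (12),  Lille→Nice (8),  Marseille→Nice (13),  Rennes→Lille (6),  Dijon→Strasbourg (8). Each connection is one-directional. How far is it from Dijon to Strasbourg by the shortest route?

Paths from Dijon to Strasbourg:
Dijon - Strasbourg: 8
Dijon - Nice - Rennes - Marseille - Strasbourg: 15 + 8 + 2 + 2 = 27
Shortest: 8.

8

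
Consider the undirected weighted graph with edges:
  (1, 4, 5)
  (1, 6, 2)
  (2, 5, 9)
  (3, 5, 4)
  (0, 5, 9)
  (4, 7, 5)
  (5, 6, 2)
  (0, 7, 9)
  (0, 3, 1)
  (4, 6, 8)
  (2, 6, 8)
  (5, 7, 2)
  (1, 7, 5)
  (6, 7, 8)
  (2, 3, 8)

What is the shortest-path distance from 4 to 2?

15

A few of the 4→2 routes:
4 - 7 - 5 - 6 - 2: 5 + 2 + 2 + 8 = 17
4 - 6 - 2: 8 + 8 = 16
4 - 7 - 5 - 2: 5 + 2 + 9 = 16
4 - 1 - 6 - 2: 5 + 2 + 8 = 15
The minimum is 15.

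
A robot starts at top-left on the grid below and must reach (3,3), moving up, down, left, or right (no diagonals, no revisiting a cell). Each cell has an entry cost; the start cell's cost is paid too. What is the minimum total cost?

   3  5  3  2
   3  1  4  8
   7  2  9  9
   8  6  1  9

25

One optimal route is [0,0] -> [1,0] -> [1,1] -> [2,1] -> [3,1] -> [3,2] -> [3,3].
Its cost is 3 + 3 + 1 + 2 + 6 + 1 + 9 = 25.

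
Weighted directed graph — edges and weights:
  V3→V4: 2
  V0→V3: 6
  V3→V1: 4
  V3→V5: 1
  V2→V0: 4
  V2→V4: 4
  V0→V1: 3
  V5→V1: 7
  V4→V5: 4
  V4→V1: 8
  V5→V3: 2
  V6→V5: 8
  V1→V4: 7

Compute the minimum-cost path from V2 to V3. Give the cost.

10

Paths from V2 to V3:
V2 → V4 → V5 → V3: 4 + 4 + 2 = 10
V2 → V0 → V3: 4 + 6 = 10
V2 → V0 → V1 → V4 → V5 → V3: 4 + 3 + 7 + 4 + 2 = 20
Best route has total 10.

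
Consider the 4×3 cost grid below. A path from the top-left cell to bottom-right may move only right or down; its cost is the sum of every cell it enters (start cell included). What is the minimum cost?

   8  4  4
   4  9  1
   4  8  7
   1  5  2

24

Take [0,0] -> [1,0] -> [2,0] -> [3,0] -> [3,1] -> [3,2] for a total of 8 + 4 + 4 + 1 + 5 + 2 = 24.
For comparison, the top-then-right route costs 26.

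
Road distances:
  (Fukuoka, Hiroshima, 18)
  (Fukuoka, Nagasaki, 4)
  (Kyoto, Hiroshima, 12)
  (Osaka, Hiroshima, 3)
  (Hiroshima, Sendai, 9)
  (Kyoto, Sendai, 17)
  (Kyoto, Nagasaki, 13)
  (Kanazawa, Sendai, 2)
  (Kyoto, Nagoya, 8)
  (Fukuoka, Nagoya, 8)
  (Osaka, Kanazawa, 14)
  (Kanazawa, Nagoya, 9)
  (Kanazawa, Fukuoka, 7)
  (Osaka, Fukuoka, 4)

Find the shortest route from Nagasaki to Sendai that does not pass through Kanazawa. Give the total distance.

Checking several routes:
Nagasaki - Fukuoka - Nagoya - Kyoto - Sendai: 4 + 8 + 8 + 17 = 37
Nagasaki - Fukuoka - Osaka - Hiroshima - Kyoto - Sendai: 4 + 4 + 3 + 12 + 17 = 40
Nagasaki - Kyoto - Hiroshima - Sendai: 13 + 12 + 9 = 34
Nagasaki - Fukuoka - Hiroshima - Sendai: 4 + 18 + 9 = 31
Nagasaki - Kyoto - Sendai: 13 + 17 = 30
Nagasaki - Fukuoka - Osaka - Hiroshima - Sendai: 4 + 4 + 3 + 9 = 20
The minimum is 20.

20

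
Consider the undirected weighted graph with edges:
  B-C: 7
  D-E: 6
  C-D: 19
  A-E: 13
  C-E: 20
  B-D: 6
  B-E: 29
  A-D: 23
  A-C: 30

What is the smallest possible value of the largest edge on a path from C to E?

7

Comparing a few candidate routes:
C - B - D - E: max(7, 6, 6) = 7
C - E: max(20) = 20
C - D - E: max(19, 6) = 19
Smallest bottleneck: 7.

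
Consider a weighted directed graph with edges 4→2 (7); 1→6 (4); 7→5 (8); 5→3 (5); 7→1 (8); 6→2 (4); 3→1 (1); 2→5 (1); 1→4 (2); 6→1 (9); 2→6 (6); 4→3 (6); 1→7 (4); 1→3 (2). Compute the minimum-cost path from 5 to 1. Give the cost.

6

Routes from 5 to 1:
5 -> 3 -> 1: 5 + 1 = 6
Best route has total 6.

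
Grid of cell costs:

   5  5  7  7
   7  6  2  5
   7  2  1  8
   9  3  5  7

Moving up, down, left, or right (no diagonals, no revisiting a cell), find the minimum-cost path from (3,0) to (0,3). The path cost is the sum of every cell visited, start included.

29

Cheapest: r3c0 → r3c1 → r2c1 → r2c2 → r1c2 → r1c3 → r0c3
  9 + 3 + 2 + 1 + 2 + 5 + 7 = 29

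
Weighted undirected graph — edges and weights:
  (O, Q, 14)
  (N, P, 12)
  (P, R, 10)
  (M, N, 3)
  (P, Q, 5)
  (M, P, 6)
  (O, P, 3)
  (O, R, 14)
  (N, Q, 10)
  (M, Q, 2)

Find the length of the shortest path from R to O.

13

Comparing a few candidate routes:
R → P → Q → O: 10 + 5 + 14 = 29
R → P → M → Q → O: 10 + 6 + 2 + 14 = 32
R → P → N → M → Q → O: 10 + 12 + 3 + 2 + 14 = 41
R → P → O: 10 + 3 = 13
R → O: 14
Best route has total 13.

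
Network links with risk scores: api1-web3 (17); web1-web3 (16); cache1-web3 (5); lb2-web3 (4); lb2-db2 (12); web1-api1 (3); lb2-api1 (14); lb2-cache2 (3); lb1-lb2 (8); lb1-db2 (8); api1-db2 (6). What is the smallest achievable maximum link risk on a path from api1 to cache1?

Candidate routes:
api1 → db2 → lb2 → web3 → cache1: max(6, 12, 4, 5) = 12
api1 → web1 → web3 → cache1: max(3, 16, 5) = 16
api1 → lb2 → web3 → cache1: max(14, 4, 5) = 14
api1 → web3 → cache1: max(17, 5) = 17
api1 → db2 → lb1 → lb2 → web3 → cache1: max(6, 8, 8, 4, 5) = 8
Best route has worst link 8.

8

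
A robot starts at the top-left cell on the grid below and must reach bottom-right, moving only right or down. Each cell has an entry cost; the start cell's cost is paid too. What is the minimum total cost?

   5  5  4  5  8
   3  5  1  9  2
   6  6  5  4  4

27

Path r0c0 r1c0 r1c1 r1c2 r2c2 r2c3 r2c4: 5 + 3 + 5 + 1 + 5 + 4 + 4 = 27.
For comparison, the top-then-right route costs 33.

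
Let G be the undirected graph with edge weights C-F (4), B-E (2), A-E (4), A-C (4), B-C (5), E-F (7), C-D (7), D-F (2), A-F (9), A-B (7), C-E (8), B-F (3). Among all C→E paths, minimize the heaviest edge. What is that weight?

4

Comparing a few candidate routes:
C-F-B-E: max(4, 3, 2) = 4
C-A-E: max(4, 4) = 4
C-B-E: max(5, 2) = 5
C-A-B-E: max(4, 7, 2) = 7
The minimum achievable maximum is 4.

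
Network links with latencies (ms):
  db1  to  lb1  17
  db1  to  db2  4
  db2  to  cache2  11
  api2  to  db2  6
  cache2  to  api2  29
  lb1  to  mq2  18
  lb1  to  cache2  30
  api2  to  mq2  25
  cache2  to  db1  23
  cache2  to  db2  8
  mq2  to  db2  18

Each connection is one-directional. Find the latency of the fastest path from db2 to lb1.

51

Candidate routes:
db2 → cache2 → db1 → lb1: 11 + 23 + 17 = 51
The minimum is 51 ms.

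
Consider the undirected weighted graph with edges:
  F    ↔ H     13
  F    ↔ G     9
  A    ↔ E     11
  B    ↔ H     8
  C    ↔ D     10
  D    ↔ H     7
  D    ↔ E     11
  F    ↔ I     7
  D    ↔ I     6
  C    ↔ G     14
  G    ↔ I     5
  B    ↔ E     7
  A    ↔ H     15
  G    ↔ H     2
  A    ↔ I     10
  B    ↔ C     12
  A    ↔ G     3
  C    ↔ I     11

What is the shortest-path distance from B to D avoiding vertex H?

18

Checking several routes:
B -> E -> A -> G -> I -> D: 7 + 11 + 3 + 5 + 6 = 32
B -> E -> D: 7 + 11 = 18
B -> C -> I -> D: 12 + 11 + 6 = 29
B -> E -> A -> I -> D: 7 + 11 + 10 + 6 = 34
B -> C -> D: 12 + 10 = 22
Shortest: 18.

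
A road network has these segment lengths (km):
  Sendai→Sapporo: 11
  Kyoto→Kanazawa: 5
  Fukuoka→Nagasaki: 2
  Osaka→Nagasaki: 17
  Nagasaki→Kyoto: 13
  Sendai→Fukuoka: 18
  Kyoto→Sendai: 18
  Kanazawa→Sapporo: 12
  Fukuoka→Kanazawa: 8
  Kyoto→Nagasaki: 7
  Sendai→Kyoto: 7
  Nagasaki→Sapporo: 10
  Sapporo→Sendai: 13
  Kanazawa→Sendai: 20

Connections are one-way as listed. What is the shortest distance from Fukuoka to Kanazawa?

8

Candidate routes:
Fukuoka -> Nagasaki -> Kyoto -> Kanazawa: 2 + 13 + 5 = 20
Fukuoka -> Kanazawa: 8
Fukuoka -> Nagasaki -> Sapporo -> Sendai -> Kyoto -> Kanazawa: 2 + 10 + 13 + 7 + 5 = 37
The minimum is 8 km.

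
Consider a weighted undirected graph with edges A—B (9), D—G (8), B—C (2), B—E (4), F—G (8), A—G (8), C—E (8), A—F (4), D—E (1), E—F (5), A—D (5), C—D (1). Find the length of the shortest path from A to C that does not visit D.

Routes from A to C avoiding D:
A → G → F → E → C: 8 + 8 + 5 + 8 = 29
A → B → E → C: 9 + 4 + 8 = 21
A → F → E → B → C: 4 + 5 + 4 + 2 = 15
A → G → F → E → B → C: 8 + 8 + 5 + 4 + 2 = 27
A → F → E → C: 4 + 5 + 8 = 17
A → B → C: 9 + 2 = 11
The minimum is 11.

11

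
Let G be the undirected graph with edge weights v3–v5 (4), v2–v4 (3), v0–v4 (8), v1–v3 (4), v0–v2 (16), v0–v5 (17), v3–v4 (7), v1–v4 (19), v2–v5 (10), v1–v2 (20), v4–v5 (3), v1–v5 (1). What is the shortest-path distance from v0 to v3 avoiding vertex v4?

21

Checking several routes:
v0 → v5 → v3: 17 + 4 = 21
v0 → v2 → v5 → v3: 16 + 10 + 4 = 30
v0 → v5 → v1 → v3: 17 + 1 + 4 = 22
v0 → v2 → v5 → v1 → v3: 16 + 10 + 1 + 4 = 31
The minimum is 21.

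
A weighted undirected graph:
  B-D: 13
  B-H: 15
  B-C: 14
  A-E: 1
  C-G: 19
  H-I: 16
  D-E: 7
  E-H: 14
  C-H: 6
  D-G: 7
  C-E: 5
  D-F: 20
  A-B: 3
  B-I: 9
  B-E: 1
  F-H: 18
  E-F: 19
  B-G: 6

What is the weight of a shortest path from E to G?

7

Checking several routes:
E-B-G: 1 + 6 = 7
E-A-B-G: 1 + 3 + 6 = 10
E-D-G: 7 + 7 = 14
E-B-D-G: 1 + 13 + 7 = 21
The minimum is 7.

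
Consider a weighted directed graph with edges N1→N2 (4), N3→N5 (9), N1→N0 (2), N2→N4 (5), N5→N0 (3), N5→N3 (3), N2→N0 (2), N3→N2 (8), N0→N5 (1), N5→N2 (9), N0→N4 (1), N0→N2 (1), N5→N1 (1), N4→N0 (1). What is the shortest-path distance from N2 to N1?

Candidate routes:
N2 -> N4 -> N0 -> N5 -> N1: 5 + 1 + 1 + 1 = 8
N2 -> N0 -> N5 -> N1: 2 + 1 + 1 = 4
Best route has total 4.

4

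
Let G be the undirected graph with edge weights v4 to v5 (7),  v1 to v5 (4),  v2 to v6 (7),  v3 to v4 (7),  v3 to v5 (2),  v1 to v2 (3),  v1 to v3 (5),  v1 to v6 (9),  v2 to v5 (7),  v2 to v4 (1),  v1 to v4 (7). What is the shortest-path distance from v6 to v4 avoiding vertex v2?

16

Checking several routes:
v6-v1-v3-v4: 9 + 5 + 7 = 21
v6-v1-v4: 9 + 7 = 16
v6-v1-v5-v3-v4: 9 + 4 + 2 + 7 = 22
v6-v1-v5-v4: 9 + 4 + 7 = 20
The minimum is 16.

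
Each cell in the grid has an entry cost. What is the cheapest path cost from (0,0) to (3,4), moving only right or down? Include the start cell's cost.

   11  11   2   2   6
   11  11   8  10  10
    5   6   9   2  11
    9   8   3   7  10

Take (0,0) (0,1) (0,2) (0,3) (1,3) (2,3) (3,3) (3,4) for a total of 11 + 11 + 2 + 2 + 10 + 2 + 7 + 10 = 55.
(Top row then right column would cost 63.)

55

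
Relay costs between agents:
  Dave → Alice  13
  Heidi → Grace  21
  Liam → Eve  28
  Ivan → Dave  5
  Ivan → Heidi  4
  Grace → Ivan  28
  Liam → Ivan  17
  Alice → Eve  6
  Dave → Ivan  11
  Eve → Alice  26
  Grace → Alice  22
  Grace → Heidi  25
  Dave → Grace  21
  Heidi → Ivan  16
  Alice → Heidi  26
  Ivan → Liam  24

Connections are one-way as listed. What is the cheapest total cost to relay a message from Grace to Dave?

Candidate routes:
Grace → Heidi → Ivan → Dave: 25 + 16 + 5 = 46
Grace → Ivan → Dave: 28 + 5 = 33
Grace → Alice → Heidi → Ivan → Dave: 22 + 26 + 16 + 5 = 69
The minimum is 33.

33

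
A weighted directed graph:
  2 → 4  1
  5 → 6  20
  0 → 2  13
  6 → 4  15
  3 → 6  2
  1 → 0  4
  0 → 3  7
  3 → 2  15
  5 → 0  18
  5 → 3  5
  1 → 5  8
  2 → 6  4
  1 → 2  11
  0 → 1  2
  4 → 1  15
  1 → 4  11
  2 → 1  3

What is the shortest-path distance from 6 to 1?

30

Candidate routes:
6 -> 4 -> 1: 15 + 15 = 30
Shortest: 30.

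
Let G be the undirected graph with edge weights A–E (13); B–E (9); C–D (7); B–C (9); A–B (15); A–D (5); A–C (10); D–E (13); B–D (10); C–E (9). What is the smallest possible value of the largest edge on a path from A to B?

Comparing a few candidate routes:
A → C → B: max(10, 9) = 10
A → D → C → E → B: max(5, 7, 9, 9) = 9
A → D → C → B: max(5, 7, 9) = 9
A → C → D → B: max(10, 7, 10) = 10
A → C → E → B: max(10, 9, 9) = 10
The minimum achievable maximum is 9.

9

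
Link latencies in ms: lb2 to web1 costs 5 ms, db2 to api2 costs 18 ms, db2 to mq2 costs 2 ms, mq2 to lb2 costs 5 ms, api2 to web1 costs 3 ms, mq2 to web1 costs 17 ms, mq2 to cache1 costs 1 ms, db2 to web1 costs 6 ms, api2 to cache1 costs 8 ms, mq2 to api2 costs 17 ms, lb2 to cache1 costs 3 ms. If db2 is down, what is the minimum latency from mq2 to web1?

9

Checking several routes:
mq2 → cache1 → lb2 → web1: 1 + 3 + 5 = 9
mq2 → lb2 → web1: 5 + 5 = 10
mq2 → cache1 → api2 → web1: 1 + 8 + 3 = 12
Shortest: 9 ms.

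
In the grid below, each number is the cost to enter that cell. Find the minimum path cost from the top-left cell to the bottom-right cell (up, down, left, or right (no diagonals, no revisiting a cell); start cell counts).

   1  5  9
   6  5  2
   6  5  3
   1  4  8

24

Take r0c0 -> r0c1 -> r1c1 -> r1c2 -> r2c2 -> r3c2 for a total of 1 + 5 + 5 + 2 + 3 + 8 = 24.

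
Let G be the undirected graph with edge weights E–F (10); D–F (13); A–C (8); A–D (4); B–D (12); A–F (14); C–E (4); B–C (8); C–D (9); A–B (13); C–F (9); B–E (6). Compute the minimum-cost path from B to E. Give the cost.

6

Comparing a few candidate routes:
B - D - C - E: 12 + 9 + 4 = 25
B - E: 6
B - A - C - E: 13 + 8 + 4 = 25
B - C - E: 8 + 4 = 12
B - C - F - E: 8 + 9 + 10 = 27
The minimum is 6.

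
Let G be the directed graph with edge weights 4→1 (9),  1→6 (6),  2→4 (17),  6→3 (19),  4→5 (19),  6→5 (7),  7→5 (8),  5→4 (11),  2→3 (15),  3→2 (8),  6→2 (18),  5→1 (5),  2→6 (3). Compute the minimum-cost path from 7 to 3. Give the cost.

Routes from 7 to 3:
7-5-4-1-6-3: 8 + 11 + 9 + 6 + 19 = 53
7-5-4-1-6-2-3: 8 + 11 + 9 + 6 + 18 + 15 = 67
7-5-1-6-2-3: 8 + 5 + 6 + 18 + 15 = 52
7-5-1-6-3: 8 + 5 + 6 + 19 = 38
Shortest: 38.

38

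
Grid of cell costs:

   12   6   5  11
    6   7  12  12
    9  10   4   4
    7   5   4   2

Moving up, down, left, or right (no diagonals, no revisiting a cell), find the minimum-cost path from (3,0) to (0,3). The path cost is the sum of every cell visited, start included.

45

Best path: [3,0] → [3,1] → [3,2] → [3,3] → [2,3] → [1,3] → [0,3]
Cost: 7 + 5 + 4 + 2 + 4 + 12 + 11 = 45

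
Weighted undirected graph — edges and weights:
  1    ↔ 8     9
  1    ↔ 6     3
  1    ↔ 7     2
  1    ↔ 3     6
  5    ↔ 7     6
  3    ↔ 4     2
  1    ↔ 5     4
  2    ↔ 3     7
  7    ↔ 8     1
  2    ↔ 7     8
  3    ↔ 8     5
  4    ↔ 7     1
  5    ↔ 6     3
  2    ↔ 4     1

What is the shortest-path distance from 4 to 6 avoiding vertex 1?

Candidate routes:
4 - 2 - 3 - 8 - 7 - 5 - 6: 1 + 7 + 5 + 1 + 6 + 3 = 23
4 - 3 - 2 - 7 - 5 - 6: 2 + 7 + 8 + 6 + 3 = 26
4 - 3 - 8 - 7 - 5 - 6: 2 + 5 + 1 + 6 + 3 = 17
4 - 2 - 7 - 5 - 6: 1 + 8 + 6 + 3 = 18
4 - 7 - 5 - 6: 1 + 6 + 3 = 10
Best route has total 10.

10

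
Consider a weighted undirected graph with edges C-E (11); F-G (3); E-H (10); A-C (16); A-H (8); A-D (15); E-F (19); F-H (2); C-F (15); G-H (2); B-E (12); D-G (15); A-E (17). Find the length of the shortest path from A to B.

29

A few of the A→B routes:
A-E-B: 17 + 12 = 29
A-C-E-B: 16 + 11 + 12 = 39
A-H-E-B: 8 + 10 + 12 = 30
A-H-F-E-B: 8 + 2 + 19 + 12 = 41
Shortest: 29.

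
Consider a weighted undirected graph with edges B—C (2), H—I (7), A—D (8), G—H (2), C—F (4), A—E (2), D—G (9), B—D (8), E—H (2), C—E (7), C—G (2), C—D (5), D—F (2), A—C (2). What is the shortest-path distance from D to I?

16

Comparing a few candidate routes:
D → F → C → A → E → H → I: 2 + 4 + 2 + 2 + 2 + 7 = 19
D → G → H → I: 9 + 2 + 7 = 18
D → F → C → G → H → I: 2 + 4 + 2 + 2 + 7 = 17
D → C → A → E → H → I: 5 + 2 + 2 + 2 + 7 = 18
D → A → E → H → I: 8 + 2 + 2 + 7 = 19
D → C → G → H → I: 5 + 2 + 2 + 7 = 16
The minimum is 16.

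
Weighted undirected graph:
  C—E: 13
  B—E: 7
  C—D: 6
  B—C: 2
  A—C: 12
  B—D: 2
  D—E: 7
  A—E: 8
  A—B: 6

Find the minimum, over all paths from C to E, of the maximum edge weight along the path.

Comparing a few candidate routes:
C - D - E: max(6, 7) = 7
C - B - D - E: max(2, 2, 7) = 7
C - B - A - E: max(2, 6, 8) = 8
C - D - B - E: max(6, 2, 7) = 7
C - D - B - A - E: max(6, 2, 6, 8) = 8
C - B - E: max(2, 7) = 7
Best route has worst link 7.

7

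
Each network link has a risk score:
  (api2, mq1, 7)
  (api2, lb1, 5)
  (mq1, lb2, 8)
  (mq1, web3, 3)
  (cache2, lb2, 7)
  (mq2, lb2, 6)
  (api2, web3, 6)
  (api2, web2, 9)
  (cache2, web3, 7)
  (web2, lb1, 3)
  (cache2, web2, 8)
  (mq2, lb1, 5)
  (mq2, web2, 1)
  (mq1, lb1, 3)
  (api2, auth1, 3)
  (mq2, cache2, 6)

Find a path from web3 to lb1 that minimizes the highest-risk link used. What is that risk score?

Checking several routes:
web3 → cache2 → lb2 → mq2 → lb1: max(7, 7, 6, 5) = 7
web3 → api2 → lb1: max(6, 5) = 6
web3 → cache2 → mq2 → lb1: max(7, 6, 5) = 7
web3 → cache2 → lb2 → mq2 → web2 → lb1: max(7, 7, 6, 1, 3) = 7
web3 → mq1 → lb1: max(3, 3) = 3
The minimum achievable maximum is 3.

3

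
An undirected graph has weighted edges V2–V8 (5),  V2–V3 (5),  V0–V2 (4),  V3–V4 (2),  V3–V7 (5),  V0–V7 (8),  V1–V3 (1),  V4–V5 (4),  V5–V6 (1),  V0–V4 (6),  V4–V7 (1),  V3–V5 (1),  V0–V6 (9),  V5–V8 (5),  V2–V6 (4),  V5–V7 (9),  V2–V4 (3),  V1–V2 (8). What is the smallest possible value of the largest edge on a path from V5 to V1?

Comparing a few candidate routes:
V5-V6-V2-V4-V3-V1: max(1, 4, 3, 2, 1) = 4
V5-V4-V3-V1: max(4, 2, 1) = 4
V5-V3-V1: max(1, 1) = 1
Best route has worst link 1.

1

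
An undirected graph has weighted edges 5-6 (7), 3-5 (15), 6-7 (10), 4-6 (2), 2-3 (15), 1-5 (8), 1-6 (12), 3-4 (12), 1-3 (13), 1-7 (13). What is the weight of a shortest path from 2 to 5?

30

Comparing a few candidate routes:
2-3-1-5: 15 + 13 + 8 = 36
2-3-1-6-5: 15 + 13 + 12 + 7 = 47
2-3-5: 15 + 15 = 30
2-3-4-6-1-5: 15 + 12 + 2 + 12 + 8 = 49
2-3-4-6-5: 15 + 12 + 2 + 7 = 36
Best route has total 30.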